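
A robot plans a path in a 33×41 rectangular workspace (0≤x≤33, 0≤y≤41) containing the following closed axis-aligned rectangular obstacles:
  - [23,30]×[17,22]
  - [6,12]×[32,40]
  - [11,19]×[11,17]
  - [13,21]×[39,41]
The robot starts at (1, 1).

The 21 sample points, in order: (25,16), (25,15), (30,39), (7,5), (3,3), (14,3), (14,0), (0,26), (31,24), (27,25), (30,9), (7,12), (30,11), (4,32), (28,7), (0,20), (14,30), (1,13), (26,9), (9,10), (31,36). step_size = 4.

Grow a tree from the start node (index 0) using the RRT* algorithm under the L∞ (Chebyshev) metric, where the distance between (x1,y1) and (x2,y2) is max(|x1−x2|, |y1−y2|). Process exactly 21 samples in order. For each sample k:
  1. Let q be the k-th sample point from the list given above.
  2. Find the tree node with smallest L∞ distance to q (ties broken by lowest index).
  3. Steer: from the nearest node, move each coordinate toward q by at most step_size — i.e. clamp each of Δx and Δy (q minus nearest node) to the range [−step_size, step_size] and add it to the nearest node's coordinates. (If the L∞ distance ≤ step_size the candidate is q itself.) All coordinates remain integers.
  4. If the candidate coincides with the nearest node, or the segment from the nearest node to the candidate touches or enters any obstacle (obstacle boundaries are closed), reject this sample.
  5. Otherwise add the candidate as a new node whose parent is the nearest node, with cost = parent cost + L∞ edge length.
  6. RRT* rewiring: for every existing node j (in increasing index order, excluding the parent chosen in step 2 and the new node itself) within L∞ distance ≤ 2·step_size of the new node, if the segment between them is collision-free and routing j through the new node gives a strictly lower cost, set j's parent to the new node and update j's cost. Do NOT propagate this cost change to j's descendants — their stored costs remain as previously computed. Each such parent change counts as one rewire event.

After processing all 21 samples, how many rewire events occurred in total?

Rewire events: 1

1. q=(25,16) nearest=0 d=24 new=(5,5) → add node 1 parent=0 cost=4
2. q=(25,15) nearest=1 d=20 new=(9,9) → add node 2 parent=1 cost=8
3. q=(30,39) nearest=2 d=30 new=(13,13) → blocked by [11,19]×[11,17], reject
4. q=(7,5) nearest=1 d=2 new=(7,5) → add node 3 parent=1 cost=6
5. q=(3,3) nearest=0 d=2 new=(3,3) → add node 4 parent=0 cost=2
6. q=(14,3) nearest=2 d=6 new=(13,5) → add node 5 parent=2 cost=12
7. q=(14,0) nearest=5 d=5 new=(14,1) → add node 6 parent=5 cost=16
8. q=(0,26) nearest=2 d=17 new=(5,13) → add node 7 parent=2 cost=12
9. q=(31,24) nearest=5 d=19 new=(17,9) → add node 8 parent=5 cost=16
10. q=(27,25) nearest=8 d=16 new=(21,13) → blocked by [11,19]×[11,17], reject
11. q=(30,9) nearest=8 d=13 new=(21,9) → add node 9 parent=8 cost=20
12. q=(7,12) nearest=7 d=2 new=(7,12) → add node 10 parent=7 cost=14
13. q=(30,11) nearest=9 d=9 new=(25,11) → add node 11 parent=9 cost=24
14. q=(4,32) nearest=7 d=19 new=(4,17) → add node 12 parent=7 cost=16
15. q=(28,7) nearest=11 d=4 new=(28,7) → add node 13 parent=11 cost=28
16. q=(0,20) nearest=12 d=4 new=(0,20) → add node 14 parent=12 cost=20
17. q=(14,30) nearest=12 d=13 new=(8,21) → add node 15 parent=12 cost=20
18. q=(1,13) nearest=7 d=4 new=(1,13) → add node 16 parent=7 cost=16
19. q=(26,9) nearest=11 d=2 new=(26,9) → add node 17 parent=11 cost=26
20. q=(9,10) nearest=2 d=1 new=(9,10) → add node 18 parent=2 cost=9; rewire 10→18 (11<14)
21. q=(31,36) nearest=15 d=23 new=(12,25) → add node 19 parent=15 cost=24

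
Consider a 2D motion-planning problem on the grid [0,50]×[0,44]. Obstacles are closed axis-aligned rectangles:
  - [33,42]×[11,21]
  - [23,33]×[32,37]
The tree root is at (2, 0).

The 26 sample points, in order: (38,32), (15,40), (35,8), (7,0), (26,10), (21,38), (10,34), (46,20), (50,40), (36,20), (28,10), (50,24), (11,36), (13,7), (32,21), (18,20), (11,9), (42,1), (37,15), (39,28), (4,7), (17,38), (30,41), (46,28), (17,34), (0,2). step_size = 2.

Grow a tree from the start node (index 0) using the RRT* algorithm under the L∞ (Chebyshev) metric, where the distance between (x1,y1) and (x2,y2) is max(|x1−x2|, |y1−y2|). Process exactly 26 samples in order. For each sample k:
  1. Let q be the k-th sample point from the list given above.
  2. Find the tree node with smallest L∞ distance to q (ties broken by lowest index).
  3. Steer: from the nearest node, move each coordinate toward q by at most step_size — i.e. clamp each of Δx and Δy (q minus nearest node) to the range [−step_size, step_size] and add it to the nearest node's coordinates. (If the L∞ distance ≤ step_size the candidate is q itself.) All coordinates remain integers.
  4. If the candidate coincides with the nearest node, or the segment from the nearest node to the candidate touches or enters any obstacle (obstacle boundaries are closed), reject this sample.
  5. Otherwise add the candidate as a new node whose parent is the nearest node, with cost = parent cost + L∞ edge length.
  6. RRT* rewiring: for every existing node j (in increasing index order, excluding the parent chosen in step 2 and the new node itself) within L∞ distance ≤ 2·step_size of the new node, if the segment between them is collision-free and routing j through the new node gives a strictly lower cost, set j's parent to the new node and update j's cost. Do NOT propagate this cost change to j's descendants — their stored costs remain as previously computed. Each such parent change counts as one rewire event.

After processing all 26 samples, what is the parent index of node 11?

1. q=(38,32) nearest=0 d=36 new=(4,2) → add node 1 parent=0 cost=2
2. q=(15,40) nearest=1 d=38 new=(6,4) → add node 2 parent=1 cost=4
3. q=(35,8) nearest=2 d=29 new=(8,6) → add node 3 parent=2 cost=6
4. q=(7,0) nearest=1 d=3 new=(6,0) → add node 4 parent=1 cost=4
5. q=(26,10) nearest=3 d=18 new=(10,8) → add node 5 parent=3 cost=8
6. q=(21,38) nearest=5 d=30 new=(12,10) → add node 6 parent=5 cost=10
7. q=(10,34) nearest=6 d=24 new=(10,12) → add node 7 parent=6 cost=12
8. q=(46,20) nearest=6 d=34 new=(14,12) → add node 8 parent=6 cost=12
9. q=(50,40) nearest=8 d=36 new=(16,14) → add node 9 parent=8 cost=14
10. q=(36,20) nearest=9 d=20 new=(18,16) → add node 10 parent=9 cost=16
11. q=(28,10) nearest=10 d=10 new=(20,14) → add node 11 parent=10 cost=18
12. q=(50,24) nearest=11 d=30 new=(22,16) → add node 12 parent=11 cost=20
13. q=(11,36) nearest=10 d=20 new=(16,18) → add node 13 parent=10 cost=18
14. q=(13,7) nearest=5 d=3 new=(12,7) → add node 14 parent=5 cost=10
15. q=(32,21) nearest=12 d=10 new=(24,18) → add node 15 parent=12 cost=22
16. q=(18,20) nearest=13 d=2 new=(18,20) → add node 16 parent=13 cost=20
17. q=(11,9) nearest=5 d=1 new=(11,9) → add node 17 parent=5 cost=9
18. q=(42,1) nearest=15 d=18 new=(26,16) → add node 18 parent=15 cost=24
19. q=(37,15) nearest=18 d=11 new=(28,15) → add node 19 parent=18 cost=26
20. q=(39,28) nearest=18 d=13 new=(28,18) → add node 20 parent=18 cost=26
21. q=(4,7) nearest=2 d=3 new=(4,6) → add node 21 parent=2 cost=6
22. q=(17,38) nearest=16 d=18 new=(17,22) → add node 22 parent=16 cost=22
23. q=(30,41) nearest=22 d=19 new=(19,24) → add node 23 parent=22 cost=24
24. q=(46,28) nearest=19 d=18 new=(30,17) → add node 24 parent=19 cost=28
25. q=(17,34) nearest=23 d=10 new=(17,26) → add node 25 parent=23 cost=26
26. q=(0,2) nearest=0 d=2 new=(0,2) → add node 26 parent=0 cost=2

Parent of node 11: 10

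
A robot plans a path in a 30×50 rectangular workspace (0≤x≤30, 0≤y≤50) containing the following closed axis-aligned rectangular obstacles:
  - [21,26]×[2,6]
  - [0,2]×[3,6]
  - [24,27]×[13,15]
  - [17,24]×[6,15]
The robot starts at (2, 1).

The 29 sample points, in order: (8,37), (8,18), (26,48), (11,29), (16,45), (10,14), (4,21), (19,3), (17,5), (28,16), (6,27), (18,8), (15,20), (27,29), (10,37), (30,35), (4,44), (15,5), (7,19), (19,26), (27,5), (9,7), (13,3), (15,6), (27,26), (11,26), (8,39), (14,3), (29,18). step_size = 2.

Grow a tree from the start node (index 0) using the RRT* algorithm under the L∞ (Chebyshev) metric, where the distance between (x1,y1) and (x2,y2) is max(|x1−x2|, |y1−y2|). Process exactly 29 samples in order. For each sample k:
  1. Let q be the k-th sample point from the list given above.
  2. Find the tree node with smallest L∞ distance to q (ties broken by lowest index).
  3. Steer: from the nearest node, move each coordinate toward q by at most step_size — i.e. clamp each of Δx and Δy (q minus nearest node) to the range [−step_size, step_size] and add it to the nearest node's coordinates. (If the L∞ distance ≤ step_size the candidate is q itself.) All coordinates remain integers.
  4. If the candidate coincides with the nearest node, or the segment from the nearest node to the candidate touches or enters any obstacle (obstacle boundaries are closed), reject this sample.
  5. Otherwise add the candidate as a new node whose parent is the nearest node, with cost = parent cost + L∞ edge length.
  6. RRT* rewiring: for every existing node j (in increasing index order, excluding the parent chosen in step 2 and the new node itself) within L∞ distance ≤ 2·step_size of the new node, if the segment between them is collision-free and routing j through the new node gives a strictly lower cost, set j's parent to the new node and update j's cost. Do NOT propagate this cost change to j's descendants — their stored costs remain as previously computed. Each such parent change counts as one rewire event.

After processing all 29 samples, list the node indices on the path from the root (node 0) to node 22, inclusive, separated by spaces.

Path: 0 1 2 3 4 5 6 11 12 14 18 22

1. q=(8,37) nearest=0 d=36 new=(4,3) → add node 1 parent=0 cost=2
2. q=(8,18) nearest=1 d=15 new=(6,5) → add node 2 parent=1 cost=4
3. q=(26,48) nearest=2 d=43 new=(8,7) → add node 3 parent=2 cost=6
4. q=(11,29) nearest=3 d=22 new=(10,9) → add node 4 parent=3 cost=8
5. q=(16,45) nearest=4 d=36 new=(12,11) → add node 5 parent=4 cost=10
6. q=(10,14) nearest=5 d=3 new=(10,13) → add node 6 parent=5 cost=12
7. q=(4,21) nearest=6 d=8 new=(8,15) → add node 7 parent=6 cost=14
8. q=(19,3) nearest=5 d=8 new=(14,9) → add node 8 parent=5 cost=12
9. q=(17,5) nearest=8 d=4 new=(16,7) → add node 9 parent=8 cost=14
10. q=(28,16) nearest=9 d=12 new=(18,9) → blocked by [17,24]×[6,15], reject
11. q=(6,27) nearest=7 d=12 new=(6,17) → add node 10 parent=7 cost=16
12. q=(18,8) nearest=9 d=2 new=(18,8) → blocked by [17,24]×[6,15], reject
13. q=(15,20) nearest=6 d=7 new=(12,15) → add node 11 parent=6 cost=14
14. q=(27,29) nearest=11 d=15 new=(14,17) → add node 12 parent=11 cost=16
15. q=(10,37) nearest=10 d=20 new=(8,19) → add node 13 parent=10 cost=18
16. q=(30,35) nearest=12 d=18 new=(16,19) → add node 14 parent=12 cost=18
17. q=(4,44) nearest=13 d=25 new=(6,21) → add node 15 parent=13 cost=20
18. q=(15,5) nearest=9 d=2 new=(15,5) → add node 16 parent=9 cost=16
19. q=(7,19) nearest=13 d=1 new=(7,19) → add node 17 parent=13 cost=19
20. q=(19,26) nearest=14 d=7 new=(18,21) → add node 18 parent=14 cost=20
21. q=(27,5) nearest=9 d=11 new=(18,5) → blocked by [17,24]×[6,15], reject
22. q=(9,7) nearest=3 d=1 new=(9,7) → add node 19 parent=3 cost=7
23. q=(13,3) nearest=16 d=2 new=(13,3) → add node 20 parent=16 cost=18
24. q=(15,6) nearest=9 d=1 new=(15,6) → add node 21 parent=9 cost=15
25. q=(27,26) nearest=18 d=9 new=(20,23) → add node 22 parent=18 cost=22
26. q=(11,26) nearest=15 d=5 new=(8,23) → add node 23 parent=15 cost=22
27. q=(8,39) nearest=22 d=16 new=(18,25) → add node 24 parent=22 cost=24
28. q=(14,3) nearest=20 d=1 new=(14,3) → add node 25 parent=20 cost=19
29. q=(29,18) nearest=22 d=9 new=(22,21) → add node 26 parent=22 cost=24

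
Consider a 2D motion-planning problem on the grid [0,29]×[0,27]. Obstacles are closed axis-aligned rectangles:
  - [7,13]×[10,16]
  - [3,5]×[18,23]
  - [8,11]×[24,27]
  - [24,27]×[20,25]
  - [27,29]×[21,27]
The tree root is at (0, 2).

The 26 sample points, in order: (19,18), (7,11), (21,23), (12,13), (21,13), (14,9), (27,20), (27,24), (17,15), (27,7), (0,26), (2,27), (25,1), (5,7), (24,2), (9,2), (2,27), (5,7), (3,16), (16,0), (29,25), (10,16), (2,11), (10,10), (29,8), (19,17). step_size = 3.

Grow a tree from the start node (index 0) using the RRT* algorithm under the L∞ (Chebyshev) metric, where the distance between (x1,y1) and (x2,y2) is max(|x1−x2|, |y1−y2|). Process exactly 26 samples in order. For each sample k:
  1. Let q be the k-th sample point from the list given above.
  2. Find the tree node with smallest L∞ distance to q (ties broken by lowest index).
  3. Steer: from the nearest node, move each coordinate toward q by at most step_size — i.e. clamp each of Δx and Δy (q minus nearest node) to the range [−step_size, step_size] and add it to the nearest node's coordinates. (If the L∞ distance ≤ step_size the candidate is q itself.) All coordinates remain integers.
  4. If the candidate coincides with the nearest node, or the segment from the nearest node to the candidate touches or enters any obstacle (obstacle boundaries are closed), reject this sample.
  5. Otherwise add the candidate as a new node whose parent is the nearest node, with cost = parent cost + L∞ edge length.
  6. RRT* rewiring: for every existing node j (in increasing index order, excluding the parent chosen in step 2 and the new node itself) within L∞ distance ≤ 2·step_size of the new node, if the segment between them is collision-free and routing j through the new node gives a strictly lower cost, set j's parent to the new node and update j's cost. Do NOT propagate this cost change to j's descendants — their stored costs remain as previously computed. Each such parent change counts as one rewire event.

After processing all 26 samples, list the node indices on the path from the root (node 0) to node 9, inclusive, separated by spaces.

1. q=(19,18) nearest=0 d=19 new=(3,5) → add node 1 parent=0 cost=3
2. q=(7,11) nearest=1 d=6 new=(6,8) → add node 2 parent=1 cost=6
3. q=(21,23) nearest=2 d=15 new=(9,11) → blocked by [7,13]×[10,16], reject
4. q=(12,13) nearest=2 d=6 new=(9,11) → blocked by [7,13]×[10,16], reject
5. q=(21,13) nearest=2 d=15 new=(9,11) → blocked by [7,13]×[10,16], reject
6. q=(14,9) nearest=2 d=8 new=(9,9) → add node 3 parent=2 cost=9
7. q=(27,20) nearest=3 d=18 new=(12,12) → blocked by [7,13]×[10,16], reject
8. q=(27,24) nearest=3 d=18 new=(12,12) → blocked by [7,13]×[10,16], reject
9. q=(17,15) nearest=3 d=8 new=(12,12) → blocked by [7,13]×[10,16], reject
10. q=(27,7) nearest=3 d=18 new=(12,7) → add node 4 parent=3 cost=12
11. q=(0,26) nearest=3 d=17 new=(6,12) → blocked by [7,13]×[10,16], reject
12. q=(2,27) nearest=3 d=18 new=(6,12) → blocked by [7,13]×[10,16], reject
13. q=(25,1) nearest=4 d=13 new=(15,4) → add node 5 parent=4 cost=15
14. q=(5,7) nearest=2 d=1 new=(5,7) → add node 6 parent=2 cost=7
15. q=(24,2) nearest=5 d=9 new=(18,2) → add node 7 parent=5 cost=18
16. q=(9,2) nearest=4 d=5 new=(9,4) → add node 8 parent=4 cost=15
17. q=(2,27) nearest=3 d=18 new=(6,12) → blocked by [7,13]×[10,16], reject
18. q=(5,7) nearest=6 d=0 → coincident, reject
19. q=(3,16) nearest=3 d=7 new=(6,12) → blocked by [7,13]×[10,16], reject
20. q=(16,0) nearest=7 d=2 new=(16,0) → add node 9 parent=7 cost=20
21. q=(29,25) nearest=4 d=18 new=(15,10) → add node 10 parent=4 cost=15
22. q=(10,16) nearest=10 d=6 new=(12,13) → blocked by [7,13]×[10,16], reject
23. q=(2,11) nearest=2 d=4 new=(3,11) → add node 11 parent=2 cost=9
24. q=(10,10) nearest=3 d=1 new=(10,10) → blocked by [7,13]×[10,16], reject
25. q=(29,8) nearest=7 d=11 new=(21,5) → add node 12 parent=7 cost=21
26. q=(19,17) nearest=10 d=7 new=(18,13) → add node 13 parent=10 cost=18

Path: 0 1 2 3 4 5 7 9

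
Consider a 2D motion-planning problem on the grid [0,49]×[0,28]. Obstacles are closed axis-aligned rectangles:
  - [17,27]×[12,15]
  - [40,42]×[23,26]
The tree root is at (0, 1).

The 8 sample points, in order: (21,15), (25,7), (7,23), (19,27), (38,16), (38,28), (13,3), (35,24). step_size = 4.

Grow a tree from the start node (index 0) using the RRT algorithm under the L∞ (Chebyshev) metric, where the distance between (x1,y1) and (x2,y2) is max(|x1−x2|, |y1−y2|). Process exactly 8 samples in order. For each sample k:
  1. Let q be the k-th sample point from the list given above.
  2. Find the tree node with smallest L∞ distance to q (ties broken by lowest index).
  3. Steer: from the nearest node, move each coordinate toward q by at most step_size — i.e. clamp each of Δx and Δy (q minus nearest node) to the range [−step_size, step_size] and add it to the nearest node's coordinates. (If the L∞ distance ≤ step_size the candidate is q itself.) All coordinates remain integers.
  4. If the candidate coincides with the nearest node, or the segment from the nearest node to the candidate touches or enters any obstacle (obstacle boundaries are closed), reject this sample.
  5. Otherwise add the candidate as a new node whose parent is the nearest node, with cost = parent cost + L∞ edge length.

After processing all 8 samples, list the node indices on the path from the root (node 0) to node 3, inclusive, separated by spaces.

Path: 0 1 2 3

1. q=(21,15) nearest=0 d=21 new=(4,5) → add node 1 parent=0 cost=4
2. q=(25,7) nearest=1 d=21 new=(8,7) → add node 2 parent=1 cost=8
3. q=(7,23) nearest=2 d=16 new=(7,11) → add node 3 parent=2 cost=12
4. q=(19,27) nearest=3 d=16 new=(11,15) → add node 4 parent=3 cost=16
5. q=(38,16) nearest=4 d=27 new=(15,16) → add node 5 parent=4 cost=20
6. q=(38,28) nearest=5 d=23 new=(19,20) → add node 6 parent=5 cost=24
7. q=(13,3) nearest=2 d=5 new=(12,3) → add node 7 parent=2 cost=12
8. q=(35,24) nearest=6 d=16 new=(23,24) → add node 8 parent=6 cost=28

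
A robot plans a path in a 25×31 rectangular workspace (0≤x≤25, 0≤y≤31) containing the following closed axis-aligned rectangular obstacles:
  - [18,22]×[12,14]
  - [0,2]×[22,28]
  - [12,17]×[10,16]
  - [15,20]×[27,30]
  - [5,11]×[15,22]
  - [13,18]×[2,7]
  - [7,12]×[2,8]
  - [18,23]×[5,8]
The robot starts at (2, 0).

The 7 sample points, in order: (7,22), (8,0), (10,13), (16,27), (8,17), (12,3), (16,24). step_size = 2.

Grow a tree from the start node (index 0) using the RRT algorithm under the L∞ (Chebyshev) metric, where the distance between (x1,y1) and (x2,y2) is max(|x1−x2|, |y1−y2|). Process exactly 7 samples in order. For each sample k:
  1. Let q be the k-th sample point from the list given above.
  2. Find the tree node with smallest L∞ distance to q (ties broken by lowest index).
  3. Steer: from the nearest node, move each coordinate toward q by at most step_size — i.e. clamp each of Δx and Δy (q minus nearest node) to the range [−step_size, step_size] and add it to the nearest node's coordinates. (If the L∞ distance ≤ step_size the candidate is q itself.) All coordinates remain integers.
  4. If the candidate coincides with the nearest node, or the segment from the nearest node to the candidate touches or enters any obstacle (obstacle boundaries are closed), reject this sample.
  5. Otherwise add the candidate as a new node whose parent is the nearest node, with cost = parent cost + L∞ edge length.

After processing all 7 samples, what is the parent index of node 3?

1. q=(7,22) nearest=0 d=22 new=(4,2) → add node 1 parent=0 cost=2
2. q=(8,0) nearest=1 d=4 new=(6,0) → add node 2 parent=1 cost=4
3. q=(10,13) nearest=1 d=11 new=(6,4) → add node 3 parent=1 cost=4
4. q=(16,27) nearest=3 d=23 new=(8,6) → blocked by [7,12]×[2,8], reject
5. q=(8,17) nearest=3 d=13 new=(8,6) → blocked by [7,12]×[2,8], reject
6. q=(12,3) nearest=2 d=6 new=(8,2) → blocked by [7,12]×[2,8], reject
7. q=(16,24) nearest=3 d=20 new=(8,6) → blocked by [7,12]×[2,8], reject

Parent of node 3: 1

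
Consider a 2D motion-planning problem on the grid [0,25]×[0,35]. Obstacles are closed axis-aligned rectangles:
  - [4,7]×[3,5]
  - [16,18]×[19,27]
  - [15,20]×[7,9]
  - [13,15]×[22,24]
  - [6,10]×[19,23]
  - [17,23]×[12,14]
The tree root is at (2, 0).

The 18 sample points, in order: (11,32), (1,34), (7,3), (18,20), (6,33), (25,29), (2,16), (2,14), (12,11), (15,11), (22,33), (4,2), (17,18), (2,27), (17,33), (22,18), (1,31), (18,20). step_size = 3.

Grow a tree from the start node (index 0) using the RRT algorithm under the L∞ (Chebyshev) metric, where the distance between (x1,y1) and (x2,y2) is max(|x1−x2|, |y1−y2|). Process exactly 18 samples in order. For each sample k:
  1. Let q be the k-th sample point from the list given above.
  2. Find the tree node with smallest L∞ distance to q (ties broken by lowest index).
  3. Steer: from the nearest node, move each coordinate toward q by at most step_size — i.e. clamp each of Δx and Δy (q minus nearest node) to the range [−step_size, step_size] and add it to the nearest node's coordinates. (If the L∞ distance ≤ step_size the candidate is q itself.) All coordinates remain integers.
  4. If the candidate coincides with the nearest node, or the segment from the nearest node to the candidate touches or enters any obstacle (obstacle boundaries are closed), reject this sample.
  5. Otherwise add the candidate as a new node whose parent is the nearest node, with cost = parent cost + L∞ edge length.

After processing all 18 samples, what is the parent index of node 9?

Parent of node 9: 6

1. q=(11,32) nearest=0 d=32 new=(5,3) → blocked by [4,7]×[3,5], reject
2. q=(1,34) nearest=0 d=34 new=(1,3) → add node 1 parent=0 cost=3
3. q=(7,3) nearest=0 d=5 new=(5,3) → blocked by [4,7]×[3,5], reject
4. q=(18,20) nearest=1 d=17 new=(4,6) → add node 2 parent=1 cost=6
5. q=(6,33) nearest=2 d=27 new=(6,9) → add node 3 parent=2 cost=9
6. q=(25,29) nearest=3 d=20 new=(9,12) → add node 4 parent=3 cost=12
7. q=(2,16) nearest=3 d=7 new=(3,12) → add node 5 parent=3 cost=12
8. q=(2,14) nearest=5 d=2 new=(2,14) → add node 6 parent=5 cost=14
9. q=(12,11) nearest=4 d=3 new=(12,11) → add node 7 parent=4 cost=15
10. q=(15,11) nearest=7 d=3 new=(15,11) → add node 8 parent=7 cost=18
11. q=(22,33) nearest=6 d=20 new=(5,17) → add node 9 parent=6 cost=17
12. q=(4,2) nearest=0 d=2 new=(4,2) → add node 10 parent=0 cost=2
13. q=(17,18) nearest=7 d=7 new=(15,14) → add node 11 parent=7 cost=18
14. q=(2,27) nearest=9 d=10 new=(2,20) → add node 12 parent=9 cost=20
15. q=(17,33) nearest=12 d=15 new=(5,23) → add node 13 parent=12 cost=23
16. q=(22,18) nearest=8 d=7 new=(18,14) → blocked by [17,23]×[12,14], reject
17. q=(1,31) nearest=13 d=8 new=(2,26) → add node 14 parent=13 cost=26
18. q=(18,20) nearest=11 d=6 new=(18,17) → add node 15 parent=11 cost=21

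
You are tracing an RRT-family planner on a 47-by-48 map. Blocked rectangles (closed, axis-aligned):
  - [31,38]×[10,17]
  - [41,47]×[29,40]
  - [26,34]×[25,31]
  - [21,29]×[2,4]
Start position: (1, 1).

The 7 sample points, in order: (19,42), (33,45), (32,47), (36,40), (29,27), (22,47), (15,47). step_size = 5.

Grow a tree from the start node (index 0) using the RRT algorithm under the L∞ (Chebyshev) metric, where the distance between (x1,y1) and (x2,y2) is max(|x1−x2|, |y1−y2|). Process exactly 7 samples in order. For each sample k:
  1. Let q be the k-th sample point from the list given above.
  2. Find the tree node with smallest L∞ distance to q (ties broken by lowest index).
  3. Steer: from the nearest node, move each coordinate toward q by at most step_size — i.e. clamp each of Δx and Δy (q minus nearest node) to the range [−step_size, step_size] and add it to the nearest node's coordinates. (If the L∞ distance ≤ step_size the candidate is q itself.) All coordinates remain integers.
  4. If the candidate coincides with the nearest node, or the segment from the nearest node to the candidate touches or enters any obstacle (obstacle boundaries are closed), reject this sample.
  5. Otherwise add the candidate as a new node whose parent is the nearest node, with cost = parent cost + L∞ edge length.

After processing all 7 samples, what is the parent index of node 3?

Parent of node 3: 2

1. q=(19,42) nearest=0 d=41 new=(6,6) → add node 1 parent=0 cost=5
2. q=(33,45) nearest=1 d=39 new=(11,11) → add node 2 parent=1 cost=10
3. q=(32,47) nearest=2 d=36 new=(16,16) → add node 3 parent=2 cost=15
4. q=(36,40) nearest=3 d=24 new=(21,21) → add node 4 parent=3 cost=20
5. q=(29,27) nearest=4 d=8 new=(26,26) → blocked by [26,34]×[25,31], reject
6. q=(22,47) nearest=4 d=26 new=(22,26) → add node 5 parent=4 cost=25
7. q=(15,47) nearest=5 d=21 new=(17,31) → add node 6 parent=5 cost=30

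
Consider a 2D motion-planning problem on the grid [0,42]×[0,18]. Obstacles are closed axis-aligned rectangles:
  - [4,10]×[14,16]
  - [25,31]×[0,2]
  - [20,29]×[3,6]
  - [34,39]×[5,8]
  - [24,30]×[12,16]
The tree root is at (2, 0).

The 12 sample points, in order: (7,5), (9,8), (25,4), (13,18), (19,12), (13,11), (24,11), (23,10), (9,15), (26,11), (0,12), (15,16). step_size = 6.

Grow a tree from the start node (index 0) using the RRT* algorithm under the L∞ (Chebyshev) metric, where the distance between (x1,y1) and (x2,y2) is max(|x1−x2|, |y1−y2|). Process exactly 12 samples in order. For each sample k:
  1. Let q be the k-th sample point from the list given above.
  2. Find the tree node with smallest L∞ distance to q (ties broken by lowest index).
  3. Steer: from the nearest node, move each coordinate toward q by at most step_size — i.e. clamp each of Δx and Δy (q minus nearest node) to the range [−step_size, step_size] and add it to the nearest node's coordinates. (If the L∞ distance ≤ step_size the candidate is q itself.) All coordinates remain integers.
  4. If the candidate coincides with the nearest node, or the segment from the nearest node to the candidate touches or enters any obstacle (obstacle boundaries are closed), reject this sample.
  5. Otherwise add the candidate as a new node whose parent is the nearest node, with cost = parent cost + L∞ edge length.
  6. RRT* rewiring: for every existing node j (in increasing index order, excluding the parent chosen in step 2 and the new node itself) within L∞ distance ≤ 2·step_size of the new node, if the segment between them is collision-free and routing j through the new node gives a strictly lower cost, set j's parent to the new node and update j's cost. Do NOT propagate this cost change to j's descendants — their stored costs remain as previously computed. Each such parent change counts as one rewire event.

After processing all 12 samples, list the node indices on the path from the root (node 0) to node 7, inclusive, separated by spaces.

1. q=(7,5) nearest=0 d=5 new=(7,5) → add node 1 parent=0 cost=5
2. q=(9,8) nearest=1 d=3 new=(9,8) → add node 2 parent=1 cost=8
3. q=(25,4) nearest=2 d=16 new=(15,4) → add node 3 parent=2 cost=14
4. q=(13,18) nearest=2 d=10 new=(13,14) → add node 4 parent=2 cost=14
5. q=(19,12) nearest=4 d=6 new=(19,12) → add node 5 parent=4 cost=20
6. q=(13,11) nearest=4 d=3 new=(13,11) → add node 6 parent=4 cost=17
7. q=(24,11) nearest=5 d=5 new=(24,11) → add node 7 parent=5 cost=25
8. q=(23,10) nearest=7 d=1 new=(23,10) → add node 8 parent=7 cost=26
9. q=(9,15) nearest=4 d=4 new=(9,15) → blocked by [4,10]×[14,16], reject
10. q=(26,11) nearest=7 d=2 new=(26,11) → add node 9 parent=7 cost=27
11. q=(0,12) nearest=1 d=7 new=(1,11) → add node 10 parent=1 cost=11
12. q=(15,16) nearest=4 d=2 new=(15,16) → add node 11 parent=4 cost=16; rewire 8→11 (24<26)

Path: 0 1 2 4 5 7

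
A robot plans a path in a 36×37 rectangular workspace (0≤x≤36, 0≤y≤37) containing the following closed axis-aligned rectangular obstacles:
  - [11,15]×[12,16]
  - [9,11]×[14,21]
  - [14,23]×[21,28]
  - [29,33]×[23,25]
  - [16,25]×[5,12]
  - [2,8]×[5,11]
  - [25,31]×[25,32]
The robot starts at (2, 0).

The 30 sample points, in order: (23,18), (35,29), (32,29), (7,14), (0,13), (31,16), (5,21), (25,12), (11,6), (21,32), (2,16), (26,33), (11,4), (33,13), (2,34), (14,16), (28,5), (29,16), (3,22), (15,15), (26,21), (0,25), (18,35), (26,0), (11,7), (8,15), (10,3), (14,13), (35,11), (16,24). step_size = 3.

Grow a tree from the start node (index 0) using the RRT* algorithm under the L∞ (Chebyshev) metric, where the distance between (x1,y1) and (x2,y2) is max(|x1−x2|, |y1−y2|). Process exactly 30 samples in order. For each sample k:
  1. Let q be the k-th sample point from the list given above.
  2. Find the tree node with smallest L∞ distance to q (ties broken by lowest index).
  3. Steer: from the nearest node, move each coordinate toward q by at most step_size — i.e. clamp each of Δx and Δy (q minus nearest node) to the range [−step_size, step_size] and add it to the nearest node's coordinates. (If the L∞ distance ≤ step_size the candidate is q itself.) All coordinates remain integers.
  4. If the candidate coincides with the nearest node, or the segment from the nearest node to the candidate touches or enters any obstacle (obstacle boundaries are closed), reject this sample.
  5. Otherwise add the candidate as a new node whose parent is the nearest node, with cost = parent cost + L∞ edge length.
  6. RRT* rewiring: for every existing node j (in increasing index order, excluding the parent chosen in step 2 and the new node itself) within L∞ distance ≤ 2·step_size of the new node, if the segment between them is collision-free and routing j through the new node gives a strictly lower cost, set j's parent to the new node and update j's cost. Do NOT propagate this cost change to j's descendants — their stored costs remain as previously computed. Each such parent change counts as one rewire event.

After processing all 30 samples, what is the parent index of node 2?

Parent of node 2: 1

1. q=(23,18) nearest=0 d=21 new=(5,3) → add node 1 parent=0 cost=3
2. q=(35,29) nearest=1 d=30 new=(8,6) → blocked by [2,8]×[5,11], reject
3. q=(32,29) nearest=1 d=27 new=(8,6) → blocked by [2,8]×[5,11], reject
4. q=(7,14) nearest=1 d=11 new=(7,6) → blocked by [2,8]×[5,11], reject
5. q=(0,13) nearest=1 d=10 new=(2,6) → blocked by [2,8]×[5,11], reject
6. q=(31,16) nearest=1 d=26 new=(8,6) → blocked by [2,8]×[5,11], reject
7. q=(5,21) nearest=1 d=18 new=(5,6) → blocked by [2,8]×[5,11], reject
8. q=(25,12) nearest=1 d=20 new=(8,6) → blocked by [2,8]×[5,11], reject
9. q=(11,6) nearest=1 d=6 new=(8,6) → blocked by [2,8]×[5,11], reject
10. q=(21,32) nearest=1 d=29 new=(8,6) → blocked by [2,8]×[5,11], reject
11. q=(2,16) nearest=1 d=13 new=(2,6) → blocked by [2,8]×[5,11], reject
12. q=(26,33) nearest=1 d=30 new=(8,6) → blocked by [2,8]×[5,11], reject
13. q=(11,4) nearest=1 d=6 new=(8,4) → add node 2 parent=1 cost=6
14. q=(33,13) nearest=2 d=25 new=(11,7) → add node 3 parent=2 cost=9
15. q=(2,34) nearest=3 d=27 new=(8,10) → blocked by [2,8]×[5,11], reject
16. q=(14,16) nearest=3 d=9 new=(14,10) → add node 4 parent=3 cost=12
17. q=(28,5) nearest=4 d=14 new=(17,7) → blocked by [16,25]×[5,12], reject
18. q=(29,16) nearest=4 d=15 new=(17,13) → blocked by [16,25]×[5,12], reject
19. q=(3,22) nearest=4 d=12 new=(11,13) → blocked by [11,15]×[12,16], reject
20. q=(15,15) nearest=4 d=5 new=(15,13) → blocked by [11,15]×[12,16], reject
21. q=(26,21) nearest=4 d=12 new=(17,13) → blocked by [16,25]×[5,12], reject
22. q=(0,25) nearest=4 d=15 new=(11,13) → blocked by [11,15]×[12,16], reject
23. q=(18,35) nearest=4 d=25 new=(17,13) → blocked by [16,25]×[5,12], reject
24. q=(26,0) nearest=4 d=12 new=(17,7) → blocked by [16,25]×[5,12], reject
25. q=(11,7) nearest=3 d=0 → coincident, reject
26. q=(8,15) nearest=4 d=6 new=(11,13) → blocked by [11,15]×[12,16], reject
27. q=(10,3) nearest=2 d=2 new=(10,3) → add node 5 parent=2 cost=8
28. q=(14,13) nearest=4 d=3 new=(14,13) → blocked by [11,15]×[12,16], reject
29. q=(35,11) nearest=4 d=21 new=(17,11) → blocked by [16,25]×[5,12], reject
30. q=(16,24) nearest=4 d=14 new=(16,13) → add node 6 parent=4 cost=15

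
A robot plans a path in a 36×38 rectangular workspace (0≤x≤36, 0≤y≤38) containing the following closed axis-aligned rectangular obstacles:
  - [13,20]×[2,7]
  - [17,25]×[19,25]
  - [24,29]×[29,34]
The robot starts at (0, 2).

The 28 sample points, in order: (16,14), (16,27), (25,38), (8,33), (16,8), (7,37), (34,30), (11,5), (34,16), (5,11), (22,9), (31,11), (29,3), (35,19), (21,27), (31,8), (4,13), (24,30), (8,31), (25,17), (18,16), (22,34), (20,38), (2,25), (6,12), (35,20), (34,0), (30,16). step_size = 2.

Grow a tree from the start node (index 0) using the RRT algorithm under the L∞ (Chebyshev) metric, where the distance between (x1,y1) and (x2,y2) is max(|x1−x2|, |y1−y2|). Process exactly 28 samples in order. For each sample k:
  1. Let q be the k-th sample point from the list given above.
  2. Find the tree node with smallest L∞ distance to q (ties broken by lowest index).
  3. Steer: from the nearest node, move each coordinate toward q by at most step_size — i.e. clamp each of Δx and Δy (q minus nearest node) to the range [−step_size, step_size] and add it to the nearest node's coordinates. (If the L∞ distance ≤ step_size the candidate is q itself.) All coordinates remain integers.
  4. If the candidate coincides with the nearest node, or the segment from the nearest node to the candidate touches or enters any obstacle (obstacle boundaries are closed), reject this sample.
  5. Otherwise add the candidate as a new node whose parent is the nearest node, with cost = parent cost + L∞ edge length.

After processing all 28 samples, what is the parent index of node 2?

Parent of node 2: 1

1. q=(16,14) nearest=0 d=16 new=(2,4) → add node 1 parent=0 cost=2
2. q=(16,27) nearest=1 d=23 new=(4,6) → add node 2 parent=1 cost=4
3. q=(25,38) nearest=2 d=32 new=(6,8) → add node 3 parent=2 cost=6
4. q=(8,33) nearest=3 d=25 new=(8,10) → add node 4 parent=3 cost=8
5. q=(16,8) nearest=4 d=8 new=(10,8) → add node 5 parent=4 cost=10
6. q=(7,37) nearest=4 d=27 new=(7,12) → add node 6 parent=4 cost=10
7. q=(34,30) nearest=5 d=24 new=(12,10) → add node 7 parent=5 cost=12
8. q=(11,5) nearest=5 d=3 new=(11,6) → add node 8 parent=5 cost=12
9. q=(34,16) nearest=7 d=22 new=(14,12) → add node 9 parent=7 cost=14
10. q=(5,11) nearest=6 d=2 new=(5,11) → add node 10 parent=6 cost=12
11. q=(22,9) nearest=9 d=8 new=(16,10) → add node 11 parent=9 cost=16
12. q=(31,11) nearest=11 d=15 new=(18,11) → add node 12 parent=11 cost=18
13. q=(29,3) nearest=12 d=11 new=(20,9) → add node 13 parent=12 cost=20
14. q=(35,19) nearest=13 d=15 new=(22,11) → add node 14 parent=13 cost=22
15. q=(21,27) nearest=6 d=15 new=(9,14) → add node 15 parent=6 cost=12
16. q=(31,8) nearest=14 d=9 new=(24,9) → add node 16 parent=14 cost=24
17. q=(4,13) nearest=10 d=2 new=(4,13) → add node 17 parent=10 cost=14
18. q=(24,30) nearest=15 d=16 new=(11,16) → add node 18 parent=15 cost=14
19. q=(8,31) nearest=18 d=15 new=(9,18) → add node 19 parent=18 cost=16
20. q=(25,17) nearest=14 d=6 new=(24,13) → add node 20 parent=14 cost=24
21. q=(18,16) nearest=9 d=4 new=(16,14) → add node 21 parent=9 cost=16
22. q=(22,34) nearest=19 d=16 new=(11,20) → add node 22 parent=19 cost=18
23. q=(20,38) nearest=22 d=18 new=(13,22) → add node 23 parent=22 cost=20
24. q=(2,25) nearest=19 d=7 new=(7,20) → add node 24 parent=19 cost=18
25. q=(6,12) nearest=6 d=1 new=(6,12) → add node 25 parent=6 cost=11
26. q=(35,20) nearest=16 d=11 new=(26,11) → add node 26 parent=16 cost=26
27. q=(34,0) nearest=16 d=10 new=(26,7) → add node 27 parent=16 cost=26
28. q=(30,16) nearest=26 d=5 new=(28,13) → add node 28 parent=26 cost=28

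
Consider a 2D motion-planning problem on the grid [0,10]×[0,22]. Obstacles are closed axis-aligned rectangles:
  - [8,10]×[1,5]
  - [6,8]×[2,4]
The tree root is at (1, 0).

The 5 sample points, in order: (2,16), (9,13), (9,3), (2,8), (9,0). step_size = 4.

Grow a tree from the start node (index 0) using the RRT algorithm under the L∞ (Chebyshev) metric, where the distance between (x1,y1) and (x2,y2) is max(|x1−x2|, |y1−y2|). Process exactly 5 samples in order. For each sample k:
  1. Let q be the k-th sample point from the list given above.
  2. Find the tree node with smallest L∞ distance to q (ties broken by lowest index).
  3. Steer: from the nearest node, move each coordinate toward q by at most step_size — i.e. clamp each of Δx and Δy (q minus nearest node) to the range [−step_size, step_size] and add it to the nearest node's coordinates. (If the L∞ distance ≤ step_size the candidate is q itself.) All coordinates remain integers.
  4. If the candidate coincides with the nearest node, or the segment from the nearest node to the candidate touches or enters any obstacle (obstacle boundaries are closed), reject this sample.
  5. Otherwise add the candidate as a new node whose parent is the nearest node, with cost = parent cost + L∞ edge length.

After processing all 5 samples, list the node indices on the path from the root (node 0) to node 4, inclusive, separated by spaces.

Path: 0 1 4

1. q=(2,16) nearest=0 d=16 new=(2,4) → add node 1 parent=0 cost=4
2. q=(9,13) nearest=1 d=9 new=(6,8) → add node 2 parent=1 cost=8
3. q=(9,3) nearest=2 d=5 new=(9,4) → blocked by [8,10]×[1,5], reject
4. q=(2,8) nearest=1 d=4 new=(2,8) → add node 3 parent=1 cost=8
5. q=(9,0) nearest=1 d=7 new=(6,0) → add node 4 parent=1 cost=8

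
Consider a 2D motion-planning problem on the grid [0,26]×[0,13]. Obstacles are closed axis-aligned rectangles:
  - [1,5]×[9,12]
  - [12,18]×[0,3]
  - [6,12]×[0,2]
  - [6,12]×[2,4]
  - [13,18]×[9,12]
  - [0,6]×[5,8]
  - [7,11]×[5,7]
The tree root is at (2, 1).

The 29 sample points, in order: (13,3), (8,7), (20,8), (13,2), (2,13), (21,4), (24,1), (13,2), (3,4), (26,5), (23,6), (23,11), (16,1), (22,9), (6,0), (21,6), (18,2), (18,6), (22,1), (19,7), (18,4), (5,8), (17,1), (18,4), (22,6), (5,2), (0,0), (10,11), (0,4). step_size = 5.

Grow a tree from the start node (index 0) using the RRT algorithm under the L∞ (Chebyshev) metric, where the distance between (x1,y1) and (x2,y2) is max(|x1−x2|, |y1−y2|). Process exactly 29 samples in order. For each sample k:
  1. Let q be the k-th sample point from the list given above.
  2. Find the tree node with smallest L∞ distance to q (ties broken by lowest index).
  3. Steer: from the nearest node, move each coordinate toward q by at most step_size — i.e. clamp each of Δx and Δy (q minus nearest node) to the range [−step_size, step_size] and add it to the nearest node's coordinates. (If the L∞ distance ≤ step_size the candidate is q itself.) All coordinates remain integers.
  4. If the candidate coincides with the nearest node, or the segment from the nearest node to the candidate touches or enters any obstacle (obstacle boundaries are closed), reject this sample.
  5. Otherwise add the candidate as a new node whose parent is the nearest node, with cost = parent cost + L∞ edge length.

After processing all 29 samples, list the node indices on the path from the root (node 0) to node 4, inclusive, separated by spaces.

1. q=(13,3) nearest=0 d=11 new=(7,3) → blocked by [6,12]×[2,4], reject
2. q=(8,7) nearest=0 d=6 new=(7,6) → blocked by [0,6]×[5,8], reject
3. q=(20,8) nearest=0 d=18 new=(7,6) → blocked by [0,6]×[5,8], reject
4. q=(13,2) nearest=0 d=11 new=(7,2) → blocked by [6,12]×[0,2], reject
5. q=(2,13) nearest=0 d=12 new=(2,6) → blocked by [0,6]×[5,8], reject
6. q=(21,4) nearest=0 d=19 new=(7,4) → blocked by [6,12]×[2,4], reject
7. q=(24,1) nearest=0 d=22 new=(7,1) → blocked by [6,12]×[0,2], reject
8. q=(13,2) nearest=0 d=11 new=(7,2) → blocked by [6,12]×[0,2], reject
9. q=(3,4) nearest=0 d=3 new=(3,4) → add node 1 parent=0 cost=3
10. q=(26,5) nearest=1 d=23 new=(8,5) → blocked by [7,11]×[5,7], reject
11. q=(23,6) nearest=1 d=20 new=(8,6) → blocked by [0,6]×[5,8], reject
12. q=(23,11) nearest=1 d=20 new=(8,9) → blocked by [0,6]×[5,8], reject
13. q=(16,1) nearest=1 d=13 new=(8,1) → blocked by [6,12]×[0,2], reject
14. q=(22,9) nearest=1 d=19 new=(8,9) → blocked by [0,6]×[5,8], reject
15. q=(6,0) nearest=0 d=4 new=(6,0) → blocked by [6,12]×[0,2], reject
16. q=(21,6) nearest=1 d=18 new=(8,6) → blocked by [0,6]×[5,8], reject
17. q=(18,2) nearest=1 d=15 new=(8,2) → blocked by [6,12]×[0,2], reject
18. q=(18,6) nearest=1 d=15 new=(8,6) → blocked by [0,6]×[5,8], reject
19. q=(22,1) nearest=1 d=19 new=(8,1) → blocked by [6,12]×[0,2], reject
20. q=(19,7) nearest=1 d=16 new=(8,7) → blocked by [0,6]×[5,8], reject
21. q=(18,4) nearest=1 d=15 new=(8,4) → blocked by [6,12]×[2,4], reject
22. q=(5,8) nearest=1 d=4 new=(5,8) → blocked by [0,6]×[5,8], reject
23. q=(17,1) nearest=1 d=14 new=(8,1) → blocked by [6,12]×[0,2], reject
24. q=(18,4) nearest=1 d=15 new=(8,4) → blocked by [6,12]×[2,4], reject
25. q=(22,6) nearest=1 d=19 new=(8,6) → blocked by [0,6]×[5,8], reject
26. q=(5,2) nearest=1 d=2 new=(5,2) → add node 2 parent=1 cost=5
27. q=(0,0) nearest=0 d=2 new=(0,0) → add node 3 parent=0 cost=2
28. q=(10,11) nearest=1 d=7 new=(8,9) → blocked by [0,6]×[5,8], reject
29. q=(0,4) nearest=0 d=3 new=(0,4) → add node 4 parent=0 cost=3

Path: 0 4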